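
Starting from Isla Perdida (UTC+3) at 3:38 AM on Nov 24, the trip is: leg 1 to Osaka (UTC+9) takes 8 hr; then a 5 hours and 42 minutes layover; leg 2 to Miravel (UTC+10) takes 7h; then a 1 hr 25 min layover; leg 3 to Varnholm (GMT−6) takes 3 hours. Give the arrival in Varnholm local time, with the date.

7:45 PM on November 24

Convert departure to UTC: 3:38 AM − 3:00 = 12:38 AM UTC on Nov 24.
Add 8 hours leg 1 → 8:38 AM UTC.
Add 5 hours and 42 minutes layover in Osaka → 2:20 PM UTC.
Add 7 hours leg 2 → 9:20 PM UTC.
Add 1 hour and 25 minutes layover in Miravel → 10:45 PM UTC.
Add 3 hours leg 3 → 1:45 AM UTC (Nov 25).
Varnholm is UTC−6:00, so local arrival = 1:45 AM − 6:00 = 7:45 PM on Nov 24.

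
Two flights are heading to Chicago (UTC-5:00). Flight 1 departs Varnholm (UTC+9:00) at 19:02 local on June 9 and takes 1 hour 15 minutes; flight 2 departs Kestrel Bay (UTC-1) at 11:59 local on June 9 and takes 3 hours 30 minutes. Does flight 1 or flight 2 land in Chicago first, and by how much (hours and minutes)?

the first, by 5 hours 12 minutes

Flight 1 in UTC: 19:02 − 9:00 = 10:02 on Jun 9.
+1 hour and 15 minutes → arrive 11:17 UTC on Jun 9.
Flight 2 in UTC: 11:59 + 1:00 = 12:59 on Jun 9.
+3 hours 30 minutes → arrive 16:29 UTC on Jun 9.
Flight 1 lands earlier by 5 hours 12 minutes.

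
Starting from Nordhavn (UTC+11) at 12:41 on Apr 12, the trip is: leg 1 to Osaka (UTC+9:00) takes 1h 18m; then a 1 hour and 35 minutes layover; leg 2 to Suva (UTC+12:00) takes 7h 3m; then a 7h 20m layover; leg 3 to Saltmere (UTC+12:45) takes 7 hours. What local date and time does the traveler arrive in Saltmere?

14:42 on April 13

Convert departure to UTC: 12:41 − 11:00 = 01:41 UTC on Apr 12.
Add 1 hour and 18 minutes leg 1 → 02:59 UTC.
Add 1 hour and 35 minutes layover in Osaka → 04:34 UTC.
Add 7 hours 3 minutes leg 2 → 11:37 UTC.
Add 7 hours and 20 minutes layover in Suva → 18:57 UTC.
Add 7 hours leg 3 → 01:57 UTC (Apr 13).
Saltmere is UTC+12:45, so local arrival = 01:57 + 12:45 = 14:42 on Apr 13.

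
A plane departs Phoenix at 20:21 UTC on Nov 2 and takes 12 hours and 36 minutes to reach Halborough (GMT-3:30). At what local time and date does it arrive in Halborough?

Departure is given in UTC: 20:21 on Nov 2.
Add 12 hours 36 minutes → 08:57 UTC (Nov 3).
Halborough is UTC−3:30: 08:57 − 3:30 = 05:27 on Nov 3.

05:27 on Nov 3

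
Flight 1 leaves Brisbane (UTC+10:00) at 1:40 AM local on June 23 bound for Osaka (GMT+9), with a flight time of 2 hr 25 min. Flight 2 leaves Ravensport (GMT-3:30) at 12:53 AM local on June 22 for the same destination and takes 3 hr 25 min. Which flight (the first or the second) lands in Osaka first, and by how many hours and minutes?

Flight 1 in UTC: 1:40 AM − 10:00 = 3:40 PM on Jun 22.
+2 hours 25 minutes → arrive 6:05 PM UTC on Jun 22.
Flight 2 in UTC: 12:53 AM + 3:30 = 4:23 AM on Jun 22.
+3 hours 25 minutes → arrive 7:48 AM UTC on Jun 22.
Flight 2 lands earlier by 10 hours 17 minutes.

the second, by 10 hours 17 minutes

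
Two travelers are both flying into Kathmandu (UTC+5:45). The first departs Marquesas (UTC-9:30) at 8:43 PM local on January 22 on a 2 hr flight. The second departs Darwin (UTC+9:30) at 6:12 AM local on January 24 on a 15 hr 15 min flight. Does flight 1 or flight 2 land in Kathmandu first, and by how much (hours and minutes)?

Flight 1 in UTC: 8:43 PM + 9:30 = 6:13 AM on Jan 23.
+2 hours → arrive 8:13 AM UTC on Jan 23.
Flight 2 in UTC: 6:12 AM − 9:30 = 8:42 PM on Jan 23.
+15 hours 15 minutes → arrive 11:57 AM UTC on Jan 24.
Flight 1 lands earlier by 27 hours 44 minutes.

the first, by 27 hours 44 minutes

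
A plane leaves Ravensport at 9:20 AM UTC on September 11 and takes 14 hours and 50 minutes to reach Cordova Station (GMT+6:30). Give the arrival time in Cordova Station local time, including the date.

6:40 AM on September 12

Departure is given in UTC: 9:20 AM on Sep 11.
Add 14 hours and 50 minutes → 12:10 AM UTC (Sep 12).
Cordova Station is UTC+6:30: 12:10 AM + 6:30 = 6:40 AM on Sep 12.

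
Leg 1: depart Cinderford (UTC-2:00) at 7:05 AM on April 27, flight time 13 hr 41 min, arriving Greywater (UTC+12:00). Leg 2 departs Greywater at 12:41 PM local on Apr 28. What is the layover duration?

Convert departure to UTC: 7:05 AM + 2:00 = 9:05 AM UTC on Apr 27.
Add 13 hours 41 minutes flight time → 10:46 PM UTC.
Greywater is UTC+12:00, so local arrival = 10:46 PM + 12:00 = 10:46 AM on Apr 28.
Layover = 12:41 PM − 10:46 AM = 1 hour 55 minutes.

1 hour 55 minutes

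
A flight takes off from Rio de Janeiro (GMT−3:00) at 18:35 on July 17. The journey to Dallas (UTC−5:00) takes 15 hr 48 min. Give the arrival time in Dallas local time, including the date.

08:23 on July 18

Dallas is 2:00 behind Rio de Janeiro.
After 15 hours and 48 minutes it is 10:23 (Jul 18) in Rio de Janeiro.
Shift by the zone difference: 10:23 − 2:00 = 08:23 on Jul 18 in Dallas.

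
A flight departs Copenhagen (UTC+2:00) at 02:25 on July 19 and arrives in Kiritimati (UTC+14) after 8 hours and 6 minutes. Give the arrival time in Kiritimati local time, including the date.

Kiritimati is 12:00 ahead of Copenhagen.
After 8 hours and 6 minutes it is 10:31 in Copenhagen.
Shift by the zone difference: 10:31 + 12:00 = 22:31 on Jul 19 in Kiritimati.

22:31 on July 19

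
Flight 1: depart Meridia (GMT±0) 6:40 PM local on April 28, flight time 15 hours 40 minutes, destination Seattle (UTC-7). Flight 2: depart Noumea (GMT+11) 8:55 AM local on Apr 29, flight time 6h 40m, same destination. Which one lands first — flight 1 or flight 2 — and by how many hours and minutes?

the second, by 5 hours 45 minutes

Flight 1 departs at 6:40 PM UTC (Apr 28).
+15 hours 40 minutes → arrive 10:20 AM UTC on Apr 29.
Flight 2 in UTC: 8:55 AM − 11:00 = 9:55 PM on Apr 28.
+6 hours and 40 minutes → arrive 4:35 AM UTC on Apr 29.
Flight 2 lands earlier by 5 hours 45 minutes.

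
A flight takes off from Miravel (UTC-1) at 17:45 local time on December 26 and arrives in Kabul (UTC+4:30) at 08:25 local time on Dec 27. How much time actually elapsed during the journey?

9 hours 10 minutes

Departure in UTC: 17:45 + 1:00 = 18:45 on Dec 26.
Arrival in UTC: 08:25 − 4:30 = 03:55 on Dec 27.
Elapsed = 03:55 − 18:45 (+1 day) = 9 hours 10 minutes.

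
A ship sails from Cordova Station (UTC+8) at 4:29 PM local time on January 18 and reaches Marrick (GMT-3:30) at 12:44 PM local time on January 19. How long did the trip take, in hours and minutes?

Departure in UTC: 4:29 PM − 8:00 = 8:29 AM on Jan 18.
Arrival in UTC: 12:44 PM + 3:30 = 4:14 PM on Jan 19.
Elapsed = 4:14 PM − 8:29 AM (+1 day) = 31 hours 45 minutes.

31 hours 45 minutes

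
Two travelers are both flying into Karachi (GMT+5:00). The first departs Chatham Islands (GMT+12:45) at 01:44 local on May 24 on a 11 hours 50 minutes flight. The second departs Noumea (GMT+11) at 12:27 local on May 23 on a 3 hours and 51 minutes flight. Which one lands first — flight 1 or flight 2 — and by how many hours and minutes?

Flight 1 in UTC: 01:44 − 12:45 = 12:59 on May 23.
+11 hours and 50 minutes → arrive 00:49 UTC on May 24.
Flight 2 in UTC: 12:27 − 11:00 = 01:27 on May 23.
+3 hours and 51 minutes → arrive 05:18 UTC on May 23.
Flight 2 lands earlier by 19 hours 31 minutes.

the second, by 19 hours 31 minutes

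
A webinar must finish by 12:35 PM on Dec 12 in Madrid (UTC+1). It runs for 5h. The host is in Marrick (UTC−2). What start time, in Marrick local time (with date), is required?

4:35 AM on December 12

Target end time in UTC: 12:35 PM − 1:00 = 11:35 AM on Dec 12.
Subtract 5 hours → start 6:35 AM UTC on Dec 12.
Marrick is UTC−2:00: 6:35 AM − 2:00 = 4:35 AM on Dec 12.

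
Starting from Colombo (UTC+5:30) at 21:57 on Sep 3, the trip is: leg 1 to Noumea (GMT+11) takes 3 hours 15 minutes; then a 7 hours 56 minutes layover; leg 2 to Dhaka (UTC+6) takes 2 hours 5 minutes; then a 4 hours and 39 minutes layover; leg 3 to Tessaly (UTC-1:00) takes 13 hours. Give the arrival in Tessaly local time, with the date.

Convert departure to UTC: 21:57 − 5:30 = 16:27 UTC on Sep 3.
Add 3 hours and 15 minutes leg 1 → 19:42 UTC.
Add 7 hours 56 minutes layover in Noumea → 03:38 UTC (Sep 4).
Add 2 hours and 5 minutes leg 2 → 05:43 UTC.
Add 4 hours and 39 minutes layover in Dhaka → 10:22 UTC.
Add 13 hours leg 3 → 23:22 UTC.
Tessaly is UTC−1:00, so local arrival = 23:22 − 1:00 = 22:22 on Sep 4.

22:22 on September 4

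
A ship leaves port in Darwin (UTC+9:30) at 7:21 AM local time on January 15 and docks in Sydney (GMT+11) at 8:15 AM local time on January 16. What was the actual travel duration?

Sydney is 1:30 ahead of Darwin.
Clock-face elapsed time (ignoring zones) is 24 hours 54 minutes.
Actual elapsed = 24 hours 54 minutes − 1:30 = 23 hours 24 minutes.

23 hours 24 minutes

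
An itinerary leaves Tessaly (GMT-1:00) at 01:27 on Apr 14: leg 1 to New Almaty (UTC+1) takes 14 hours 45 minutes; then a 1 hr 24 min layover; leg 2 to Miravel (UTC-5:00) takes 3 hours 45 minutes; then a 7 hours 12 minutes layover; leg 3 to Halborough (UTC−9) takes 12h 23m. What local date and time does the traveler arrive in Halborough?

08:56 on April 15

Convert departure to UTC: 01:27 + 1:00 = 02:27 UTC on Apr 14.
Add 14 hours and 45 minutes leg 1 → 17:12 UTC.
Add 1 hour 24 minutes layover in New Almaty → 18:36 UTC.
Add 3 hours and 45 minutes leg 2 → 22:21 UTC.
Add 7 hours 12 minutes layover in Miravel → 05:33 UTC (Apr 15).
Add 12 hours and 23 minutes leg 3 → 17:56 UTC.
Halborough is UTC−9:00, so local arrival = 17:56 − 9:00 = 08:56 on Apr 15.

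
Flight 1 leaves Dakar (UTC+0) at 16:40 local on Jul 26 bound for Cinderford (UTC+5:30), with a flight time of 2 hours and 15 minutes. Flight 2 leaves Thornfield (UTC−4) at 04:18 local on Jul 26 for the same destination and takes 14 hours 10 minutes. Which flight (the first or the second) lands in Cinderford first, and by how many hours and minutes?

the first, by 3 hours 33 minutes

Flight 1 departs at 16:40 UTC (Jul 26).
+2 hours and 15 minutes → arrive 18:55 UTC on Jul 26.
Flight 2 in UTC: 04:18 + 4:00 = 08:18 on Jul 26.
+14 hours and 10 minutes → arrive 22:28 UTC on Jul 26.
Flight 1 lands earlier by 3 hours 33 minutes.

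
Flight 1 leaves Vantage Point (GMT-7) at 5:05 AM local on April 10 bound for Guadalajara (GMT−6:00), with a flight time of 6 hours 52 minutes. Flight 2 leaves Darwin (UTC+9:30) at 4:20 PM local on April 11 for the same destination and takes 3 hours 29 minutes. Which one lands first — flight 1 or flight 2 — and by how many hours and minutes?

Flight 1 in UTC: 5:05 AM + 7:00 = 12:05 PM on Apr 10.
+6 hours and 52 minutes → arrive 6:57 PM UTC on Apr 10.
Flight 2 in UTC: 4:20 PM − 9:30 = 6:50 AM on Apr 11.
+3 hours and 29 minutes → arrive 10:19 AM UTC on Apr 11.
Flight 1 lands earlier by 15 hours 22 minutes.

the first, by 15 hours 22 minutes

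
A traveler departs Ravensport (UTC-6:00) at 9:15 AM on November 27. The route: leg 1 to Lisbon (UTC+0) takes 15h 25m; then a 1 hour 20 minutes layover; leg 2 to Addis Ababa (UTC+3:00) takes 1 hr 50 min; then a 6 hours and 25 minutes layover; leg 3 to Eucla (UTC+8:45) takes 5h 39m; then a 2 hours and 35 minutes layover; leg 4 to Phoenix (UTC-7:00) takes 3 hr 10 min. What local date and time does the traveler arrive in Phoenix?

8:39 PM on November 28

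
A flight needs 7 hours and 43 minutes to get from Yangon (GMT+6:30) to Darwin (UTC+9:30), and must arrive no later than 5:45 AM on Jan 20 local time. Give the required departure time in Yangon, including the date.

Target arrival in UTC: 5:45 AM − 9:30 = 8:15 PM on Jan 19.
Subtract 7 hours 43 minutes → departure 12:32 PM UTC on Jan 19.
Yangon is UTC+6:30: 12:32 PM + 6:30 = 7:02 PM on Jan 19.

7:02 PM on January 19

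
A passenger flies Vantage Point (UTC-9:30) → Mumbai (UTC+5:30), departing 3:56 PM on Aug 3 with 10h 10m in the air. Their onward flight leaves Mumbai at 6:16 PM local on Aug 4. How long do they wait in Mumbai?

1 hour 10 minutes

Convert departure to UTC: 3:56 PM + 9:30 = 1:26 AM UTC on Aug 4.
Add 10 hours 10 minutes flight time → 11:36 AM UTC.
Mumbai is UTC+5:30, so local arrival = 11:36 AM + 5:30 = 5:06 PM on Aug 4.
Layover = 6:16 PM − 5:06 PM = 1 hour 10 minutes.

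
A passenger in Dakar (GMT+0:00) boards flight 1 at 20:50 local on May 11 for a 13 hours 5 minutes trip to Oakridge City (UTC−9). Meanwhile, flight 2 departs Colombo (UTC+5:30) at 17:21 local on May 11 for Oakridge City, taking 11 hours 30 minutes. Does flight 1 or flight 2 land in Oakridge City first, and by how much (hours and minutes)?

the second, by 10 hours 34 minutes

Flight 1 departs at 20:50 UTC (May 11).
+13 hours and 5 minutes → arrive 09:55 UTC on May 12.
Flight 2 in UTC: 17:21 − 5:30 = 11:51 on May 11.
+11 hours 30 minutes → arrive 23:21 UTC on May 11.
Flight 2 lands earlier by 10 hours 34 minutes.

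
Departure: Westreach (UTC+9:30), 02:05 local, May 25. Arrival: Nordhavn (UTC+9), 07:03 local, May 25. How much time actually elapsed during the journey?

Departure in UTC: 02:05 − 9:30 = 16:35 on May 24.
Arrival in UTC: 07:03 − 9:00 = 22:03 on May 24.
Elapsed = 22:03 − 16:35 = 5 hours 28 minutes.

5 hours 28 minutes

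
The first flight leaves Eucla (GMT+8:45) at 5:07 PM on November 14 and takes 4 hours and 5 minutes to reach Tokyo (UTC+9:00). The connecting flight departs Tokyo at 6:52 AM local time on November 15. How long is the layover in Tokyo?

Convert departure to UTC: 5:07 PM − 8:45 = 8:22 AM UTC on Nov 14.
Add 4 hours and 5 minutes flight time → 12:27 PM UTC.
Tokyo is UTC+9:00, so local arrival = 12:27 PM + 9:00 = 9:27 PM on Nov 14.
Layover = 6:52 AM − 9:27 PM (+1 day) = 9 hours 25 minutes.

9 hours 25 minutes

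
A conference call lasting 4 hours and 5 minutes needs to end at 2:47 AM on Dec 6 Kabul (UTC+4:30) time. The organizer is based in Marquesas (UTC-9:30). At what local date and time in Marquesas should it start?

Target end time in UTC: 2:47 AM − 4:30 = 10:17 PM on Dec 5.
Subtract 4 hours 5 minutes → start 6:12 PM UTC on Dec 5.
Marquesas is UTC−9:30: 6:12 PM − 9:30 = 8:42 AM on Dec 5.

8:42 AM on December 5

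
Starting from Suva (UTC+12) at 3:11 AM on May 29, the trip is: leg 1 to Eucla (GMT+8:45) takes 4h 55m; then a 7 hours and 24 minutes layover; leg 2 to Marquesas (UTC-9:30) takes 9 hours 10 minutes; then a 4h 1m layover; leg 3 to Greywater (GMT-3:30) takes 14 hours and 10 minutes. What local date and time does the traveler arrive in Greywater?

3:21 AM on May 30

Convert departure to UTC: 3:11 AM − 12:00 = 3:11 PM UTC on May 28.
Add 4 hours 55 minutes leg 1 → 8:06 PM UTC.
Add 7 hours 24 minutes layover in Eucla → 3:30 AM UTC (May 29).
Add 9 hours 10 minutes leg 2 → 12:40 PM UTC.
Add 4 hours 1 minute layover in Marquesas → 4:41 PM UTC.
Add 14 hours 10 minutes leg 3 → 6:51 AM UTC (May 30).
Greywater is UTC−3:30, so local arrival = 6:51 AM − 3:30 = 3:21 AM on May 30.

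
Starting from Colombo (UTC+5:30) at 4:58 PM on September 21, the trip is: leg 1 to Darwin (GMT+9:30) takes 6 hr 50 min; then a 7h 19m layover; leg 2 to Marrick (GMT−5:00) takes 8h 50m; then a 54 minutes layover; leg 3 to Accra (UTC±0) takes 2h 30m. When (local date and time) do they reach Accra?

1:51 PM on September 22

Convert departure to UTC: 4:58 PM − 5:30 = 11:28 AM UTC on Sep 21.
Add 6 hours and 50 minutes leg 1 → 6:18 PM UTC.
Add 7 hours 19 minutes layover in Darwin → 1:37 AM UTC (Sep 22).
Add 8 hours 50 minutes leg 2 → 10:27 AM UTC.
Add 54 minutes layover in Marrick → 11:21 AM UTC.
Add 2 hours and 30 minutes leg 3 → 1:51 PM UTC.
Accra is UTC+0, so local arrival is the same: 1:51 PM on Sep 22.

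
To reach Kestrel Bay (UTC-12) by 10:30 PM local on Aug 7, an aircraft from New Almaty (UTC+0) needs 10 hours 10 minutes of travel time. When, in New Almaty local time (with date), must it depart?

12:20 AM on August 8

Target arrival in UTC: 10:30 PM + 12:00 = 10:30 AM on Aug 8.
Subtract 10 hours and 10 minutes → departure 12:20 AM UTC on Aug 8.
New Almaty is UTC+0, so departure is 12:20 AM on Aug 8.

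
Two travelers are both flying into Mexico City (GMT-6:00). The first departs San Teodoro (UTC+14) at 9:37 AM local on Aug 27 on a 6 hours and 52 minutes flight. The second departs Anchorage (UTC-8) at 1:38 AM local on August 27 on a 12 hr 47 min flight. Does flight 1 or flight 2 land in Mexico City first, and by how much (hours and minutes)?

Flight 1 in UTC: 9:37 AM − 14:00 = 7:37 PM on Aug 26.
+6 hours 52 minutes → arrive 2:29 AM UTC on Aug 27.
Flight 2 in UTC: 1:38 AM + 8:00 = 9:38 AM on Aug 27.
+12 hours and 47 minutes → arrive 10:25 PM UTC on Aug 27.
Flight 1 lands earlier by 19 hours 56 minutes.

the first, by 19 hours 56 minutes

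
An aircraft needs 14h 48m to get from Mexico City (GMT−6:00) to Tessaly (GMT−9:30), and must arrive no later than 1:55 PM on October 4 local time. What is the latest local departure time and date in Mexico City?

2:37 AM on October 4

Target arrival in UTC: 1:55 PM + 9:30 = 11:25 PM on Oct 4.
Subtract 14 hours and 48 minutes → departure 8:37 AM UTC on Oct 4.
Mexico City is UTC−6:00: 8:37 AM − 6:00 = 2:37 AM on Oct 4.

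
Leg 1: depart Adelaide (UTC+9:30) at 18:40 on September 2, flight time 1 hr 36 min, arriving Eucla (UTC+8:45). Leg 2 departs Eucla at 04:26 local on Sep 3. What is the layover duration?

8 hours 55 minutes

Convert departure to UTC: 18:40 − 9:30 = 09:10 UTC on Sep 2.
Add 1 hour 36 minutes flight time → 10:46 UTC.
Eucla is UTC+8:45, so local arrival = 10:46 + 8:45 = 19:31 on Sep 2.
Layover = 04:26 − 19:31 (+1 day) = 8 hours 55 minutes.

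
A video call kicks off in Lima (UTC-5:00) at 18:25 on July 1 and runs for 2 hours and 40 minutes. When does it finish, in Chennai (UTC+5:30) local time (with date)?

Convert start to UTC: 18:25 + 5:00 = 23:25 UTC on Jul 1.
Add 2 hours 40 minutes duration → 02:05 UTC (Jul 2).
Chennai is UTC+5:30, so local end time = 02:05 + 5:30 = 07:35 on Jul 2.

07:35 on Jul 2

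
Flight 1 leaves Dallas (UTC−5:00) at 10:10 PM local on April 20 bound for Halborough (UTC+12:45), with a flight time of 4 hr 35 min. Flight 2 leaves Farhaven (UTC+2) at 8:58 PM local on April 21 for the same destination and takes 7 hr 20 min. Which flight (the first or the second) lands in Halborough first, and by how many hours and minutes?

the first, by 18 hours 33 minutes

Flight 1 in UTC: 10:10 PM + 5:00 = 3:10 AM on Apr 21.
+4 hours and 35 minutes → arrive 7:45 AM UTC on Apr 21.
Flight 2 in UTC: 8:58 PM − 2:00 = 6:58 PM on Apr 21.
+7 hours 20 minutes → arrive 2:18 AM UTC on Apr 22.
Flight 1 lands earlier by 18 hours 33 minutes.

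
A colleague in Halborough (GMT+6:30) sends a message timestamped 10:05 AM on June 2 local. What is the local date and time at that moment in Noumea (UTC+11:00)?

2:35 PM on Jun 2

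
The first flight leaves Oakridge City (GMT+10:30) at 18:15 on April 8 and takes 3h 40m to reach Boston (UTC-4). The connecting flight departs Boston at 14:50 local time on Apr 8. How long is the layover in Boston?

7 hours 25 minutes

Convert departure to UTC: 18:15 − 10:30 = 07:45 UTC on Apr 8.
Add 3 hours 40 minutes flight time → 11:25 UTC.
Boston is UTC−4:00, so local arrival = 11:25 − 4:00 = 07:25 on Apr 8.
Layover = 14:50 − 07:25 = 7 hours 25 minutes.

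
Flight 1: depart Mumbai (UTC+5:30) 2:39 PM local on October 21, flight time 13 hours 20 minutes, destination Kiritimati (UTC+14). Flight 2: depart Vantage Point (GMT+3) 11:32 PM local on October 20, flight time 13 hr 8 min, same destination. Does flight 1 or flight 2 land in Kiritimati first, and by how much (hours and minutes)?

the second, by 12 hours 49 minutes

Flight 1 in UTC: 2:39 PM − 5:30 = 9:09 AM on Oct 21.
+13 hours and 20 minutes → arrive 10:29 PM UTC on Oct 21.
Flight 2 in UTC: 11:32 PM − 3:00 = 8:32 PM on Oct 20.
+13 hours and 8 minutes → arrive 9:40 AM UTC on Oct 21.
Flight 2 lands earlier by 12 hours 49 minutes.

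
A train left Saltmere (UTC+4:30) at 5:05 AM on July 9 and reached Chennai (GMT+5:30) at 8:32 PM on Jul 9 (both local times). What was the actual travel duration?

14 hours 27 minutes

Chennai is 1:00 ahead of Saltmere.
Clock-face elapsed time (ignoring zones) is 15 hours 27 minutes.
Actual elapsed = 15 hours 27 minutes − 1:00 = 14 hours 27 minutes.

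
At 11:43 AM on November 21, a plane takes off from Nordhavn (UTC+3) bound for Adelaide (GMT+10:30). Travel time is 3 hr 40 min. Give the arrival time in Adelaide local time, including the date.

Convert departure to UTC: 11:43 AM − 3:00 = 8:43 AM UTC on Nov 21.
Add 3 hours and 40 minutes travel time → 12:23 PM UTC.
Adelaide is UTC+10:30, so local arrival = 12:23 PM + 10:30 = 10:53 PM on Nov 21.

10:53 PM on November 21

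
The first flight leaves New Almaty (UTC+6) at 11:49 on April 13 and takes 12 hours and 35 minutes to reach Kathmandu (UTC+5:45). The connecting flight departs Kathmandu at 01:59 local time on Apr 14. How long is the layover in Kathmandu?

1 hour 50 minutes

Convert departure to UTC: 11:49 − 6:00 = 05:49 UTC on Apr 13.
Add 12 hours 35 minutes flight time → 18:24 UTC.
Kathmandu is UTC+5:45, so local arrival = 18:24 + 5:45 = 00:09 on Apr 14.
Layover = 01:59 − 00:09 = 1 hour 50 minutes.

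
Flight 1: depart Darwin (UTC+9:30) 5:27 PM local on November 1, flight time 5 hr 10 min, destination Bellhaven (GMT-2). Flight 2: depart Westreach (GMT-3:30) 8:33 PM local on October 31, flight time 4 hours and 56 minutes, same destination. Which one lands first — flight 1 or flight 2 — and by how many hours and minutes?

Flight 1 in UTC: 5:27 PM − 9:30 = 7:57 AM on Nov 1.
+5 hours 10 minutes → arrive 1:07 PM UTC on Nov 1.
Flight 2 in UTC: 8:33 PM + 3:30 = 12:03 AM on Nov 1.
+4 hours and 56 minutes → arrive 4:59 AM UTC on Nov 1.
Flight 2 lands earlier by 8 hours 8 minutes.

the second, by 8 hours 8 minutes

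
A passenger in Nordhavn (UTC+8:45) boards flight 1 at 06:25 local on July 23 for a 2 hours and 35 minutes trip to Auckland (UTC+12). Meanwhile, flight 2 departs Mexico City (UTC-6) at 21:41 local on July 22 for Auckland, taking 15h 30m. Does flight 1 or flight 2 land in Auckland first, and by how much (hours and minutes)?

the first, by 18 hours 56 minutes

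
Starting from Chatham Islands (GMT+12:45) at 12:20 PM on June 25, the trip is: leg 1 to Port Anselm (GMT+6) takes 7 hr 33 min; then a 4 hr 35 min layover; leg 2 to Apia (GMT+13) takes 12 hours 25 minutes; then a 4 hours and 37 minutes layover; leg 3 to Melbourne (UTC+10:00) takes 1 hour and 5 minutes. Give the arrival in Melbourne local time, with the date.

Convert departure to UTC: 12:20 PM − 12:45 = 11:35 PM UTC on Jun 24.
Add 7 hours 33 minutes leg 1 → 7:08 AM UTC (Jun 25).
Add 4 hours and 35 minutes layover in Port Anselm → 11:43 AM UTC.
Add 12 hours 25 minutes leg 2 → 12:08 AM UTC (Jun 26).
Add 4 hours 37 minutes layover in Apia → 4:45 AM UTC.
Add 1 hour 5 minutes leg 3 → 5:50 AM UTC.
Melbourne is UTC+10:00, so local arrival = 5:50 AM + 10:00 = 3:50 PM on Jun 26.

3:50 PM on June 26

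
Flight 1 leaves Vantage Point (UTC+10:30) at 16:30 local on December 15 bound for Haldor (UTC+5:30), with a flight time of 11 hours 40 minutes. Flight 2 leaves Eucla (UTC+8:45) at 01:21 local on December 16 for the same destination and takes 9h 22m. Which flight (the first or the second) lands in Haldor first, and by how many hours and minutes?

the first, by 8 hours 18 minutes

Flight 1 in UTC: 16:30 − 10:30 = 06:00 on Dec 15.
+11 hours and 40 minutes → arrive 17:40 UTC on Dec 15.
Flight 2 in UTC: 01:21 − 8:45 = 16:36 on Dec 15.
+9 hours and 22 minutes → arrive 01:58 UTC on Dec 16.
Flight 1 lands earlier by 8 hours 18 minutes.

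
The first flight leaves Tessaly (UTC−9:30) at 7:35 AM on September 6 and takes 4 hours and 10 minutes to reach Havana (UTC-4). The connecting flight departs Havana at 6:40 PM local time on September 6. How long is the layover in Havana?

Convert departure to UTC: 7:35 AM + 9:30 = 5:05 PM UTC on Sep 6.
Add 4 hours 10 minutes flight time → 9:15 PM UTC.
Havana is UTC−4:00, so local arrival = 9:15 PM − 4:00 = 5:15 PM on Sep 6.
Layover = 6:40 PM − 5:15 PM = 1 hour 25 minutes.

1 hour 25 minutes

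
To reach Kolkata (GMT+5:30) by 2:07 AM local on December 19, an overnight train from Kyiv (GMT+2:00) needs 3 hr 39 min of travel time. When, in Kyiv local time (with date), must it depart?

6:58 PM on December 18

Target arrival in UTC: 2:07 AM − 5:30 = 8:37 PM on Dec 18.
Subtract 3 hours and 39 minutes → departure 4:58 PM UTC on Dec 18.
Kyiv is UTC+2:00: 4:58 PM + 2:00 = 6:58 PM on Dec 18.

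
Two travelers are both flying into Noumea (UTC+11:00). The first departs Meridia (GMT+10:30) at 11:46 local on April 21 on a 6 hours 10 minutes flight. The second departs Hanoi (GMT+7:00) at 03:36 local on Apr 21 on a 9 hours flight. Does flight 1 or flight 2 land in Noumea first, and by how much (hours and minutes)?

Flight 1 in UTC: 11:46 − 10:30 = 01:16 on Apr 21.
+6 hours and 10 minutes → arrive 07:26 UTC on Apr 21.
Flight 2 in UTC: 03:36 − 7:00 = 20:36 on Apr 20.
+9 hours → arrive 05:36 UTC on Apr 21.
Flight 2 lands earlier by 1 hour 50 minutes.

the second, by 1 hour 50 minutes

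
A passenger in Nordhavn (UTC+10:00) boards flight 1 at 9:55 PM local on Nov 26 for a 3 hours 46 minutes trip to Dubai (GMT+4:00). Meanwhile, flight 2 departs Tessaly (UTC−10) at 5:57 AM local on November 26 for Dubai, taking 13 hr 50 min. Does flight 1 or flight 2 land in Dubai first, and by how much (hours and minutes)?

Flight 1 in UTC: 9:55 PM − 10:00 = 11:55 AM on Nov 26.
+3 hours and 46 minutes → arrive 3:41 PM UTC on Nov 26.
Flight 2 in UTC: 5:57 AM + 10:00 = 3:57 PM on Nov 26.
+13 hours 50 minutes → arrive 5:47 AM UTC on Nov 27.
Flight 1 lands earlier by 14 hours 6 minutes.

the first, by 14 hours 6 minutes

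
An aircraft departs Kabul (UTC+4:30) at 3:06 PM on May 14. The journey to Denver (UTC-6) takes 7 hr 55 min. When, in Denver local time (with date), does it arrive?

Convert departure to UTC: 3:06 PM − 4:30 = 10:36 AM UTC on May 14.
Add 7 hours 55 minutes travel time → 6:31 PM UTC.
Denver is UTC−6:00, so local arrival = 6:31 PM − 6:00 = 12:31 PM on May 14.

12:31 PM on May 14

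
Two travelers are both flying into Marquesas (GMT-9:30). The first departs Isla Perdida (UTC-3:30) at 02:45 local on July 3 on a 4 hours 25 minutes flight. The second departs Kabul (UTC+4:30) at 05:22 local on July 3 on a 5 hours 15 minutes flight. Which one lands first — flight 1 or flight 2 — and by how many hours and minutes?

Flight 1 in UTC: 02:45 + 3:30 = 06:15 on Jul 3.
+4 hours 25 minutes → arrive 10:40 UTC on Jul 3.
Flight 2 in UTC: 05:22 − 4:30 = 00:52 on Jul 3.
+5 hours and 15 minutes → arrive 06:07 UTC on Jul 3.
Flight 2 lands earlier by 4 hours 33 minutes.

the second, by 4 hours 33 minutes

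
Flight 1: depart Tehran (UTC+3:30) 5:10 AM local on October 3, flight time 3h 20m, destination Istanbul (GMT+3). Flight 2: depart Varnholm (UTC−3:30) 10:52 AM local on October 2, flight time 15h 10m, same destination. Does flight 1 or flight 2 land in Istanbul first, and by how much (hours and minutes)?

Flight 1 in UTC: 5:10 AM − 3:30 = 1:40 AM on Oct 3.
+3 hours 20 minutes → arrive 5:00 AM UTC on Oct 3.
Flight 2 in UTC: 10:52 AM + 3:30 = 2:22 PM on Oct 2.
+15 hours 10 minutes → arrive 5:32 AM UTC on Oct 3.
Flight 1 lands earlier by 32 minutes.

the first, by 32 minutes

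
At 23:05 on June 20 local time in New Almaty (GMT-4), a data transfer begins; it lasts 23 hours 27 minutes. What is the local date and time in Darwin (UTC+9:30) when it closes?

12:02 on June 22

Convert start to UTC: 23:05 + 4:00 = 03:05 UTC on Jun 21.
Add 23 hours 27 minutes duration → 02:32 UTC (Jun 22).
Darwin is UTC+9:30, so local end time = 02:32 + 9:30 = 12:02 on Jun 22.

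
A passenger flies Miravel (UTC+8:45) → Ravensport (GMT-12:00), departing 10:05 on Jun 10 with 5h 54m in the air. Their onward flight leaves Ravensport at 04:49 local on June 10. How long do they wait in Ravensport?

Convert departure to UTC: 10:05 − 8:45 = 01:20 UTC on Jun 10.
Add 5 hours 54 minutes flight time → 07:14 UTC.
Ravensport is UTC−12:00, so local arrival = 07:14 − 12:00 = 19:14 on Jun 9.
Layover = 04:49 − 19:14 (+1 day) = 9 hours 35 minutes.

9 hours 35 minutes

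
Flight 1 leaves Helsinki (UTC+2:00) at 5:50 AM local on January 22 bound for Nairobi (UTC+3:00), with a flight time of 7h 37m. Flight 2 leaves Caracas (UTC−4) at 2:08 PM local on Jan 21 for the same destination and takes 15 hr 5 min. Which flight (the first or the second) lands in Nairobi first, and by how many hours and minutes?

the second, by 2 hours 14 minutes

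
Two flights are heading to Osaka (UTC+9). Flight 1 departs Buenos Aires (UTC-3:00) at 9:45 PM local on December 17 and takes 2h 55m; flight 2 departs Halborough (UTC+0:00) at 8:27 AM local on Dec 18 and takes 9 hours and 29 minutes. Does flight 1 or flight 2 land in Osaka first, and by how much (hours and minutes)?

the first, by 14 hours 16 minutes

Flight 1 in UTC: 9:45 PM + 3:00 = 12:45 AM on Dec 18.
+2 hours 55 minutes → arrive 3:40 AM UTC on Dec 18.
Flight 2 departs at 8:27 AM UTC (Dec 18).
+9 hours and 29 minutes → arrive 5:56 PM UTC on Dec 18.
Flight 1 lands earlier by 14 hours 16 minutes.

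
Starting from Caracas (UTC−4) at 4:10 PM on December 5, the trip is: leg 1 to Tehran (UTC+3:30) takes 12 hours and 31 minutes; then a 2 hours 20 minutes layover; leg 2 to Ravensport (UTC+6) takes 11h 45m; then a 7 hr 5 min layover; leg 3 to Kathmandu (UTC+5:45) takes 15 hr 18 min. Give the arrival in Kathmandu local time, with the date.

2:54 AM on December 8

Convert departure to UTC: 4:10 PM + 4:00 = 8:10 PM UTC on Dec 5.
Add 12 hours 31 minutes leg 1 → 8:41 AM UTC (Dec 6).
Add 2 hours 20 minutes layover in Tehran → 11:01 AM UTC.
Add 11 hours and 45 minutes leg 2 → 10:46 PM UTC.
Add 7 hours and 5 minutes layover in Ravensport → 5:51 AM UTC (Dec 7).
Add 15 hours and 18 minutes leg 3 → 9:09 PM UTC.
Kathmandu is UTC+5:45, so local arrival = 9:09 PM + 5:45 = 2:54 AM on Dec 8.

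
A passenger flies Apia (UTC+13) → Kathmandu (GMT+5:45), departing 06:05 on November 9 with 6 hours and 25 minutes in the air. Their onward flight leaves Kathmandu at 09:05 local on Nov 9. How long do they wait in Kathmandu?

3 hours 50 minutes

Convert departure to UTC: 06:05 − 13:00 = 17:05 UTC on Nov 8.
Add 6 hours 25 minutes flight time → 23:30 UTC.
Kathmandu is UTC+5:45, so local arrival = 23:30 + 5:45 = 05:15 on Nov 9.
Layover = 09:05 − 05:15 = 3 hours 50 minutes.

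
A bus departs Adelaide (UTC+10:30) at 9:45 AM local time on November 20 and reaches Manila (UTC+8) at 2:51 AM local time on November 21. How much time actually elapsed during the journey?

19 hours 36 minutes

Departure in UTC: 9:45 AM − 10:30 = 11:15 PM on Nov 19.
Arrival in UTC: 2:51 AM − 8:00 = 6:51 PM on Nov 20.
Elapsed = 6:51 PM − 11:15 PM (+1 day) = 19 hours 36 minutes.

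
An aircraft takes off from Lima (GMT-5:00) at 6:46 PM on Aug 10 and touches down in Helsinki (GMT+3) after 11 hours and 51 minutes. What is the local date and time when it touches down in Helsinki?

2:37 PM on Aug 11

Convert departure to UTC: 6:46 PM + 5:00 = 11:46 PM UTC on Aug 10.
Add 11 hours and 51 minutes travel time → 11:37 AM UTC (Aug 11).
Helsinki is UTC+3:00, so local arrival = 11:37 AM + 3:00 = 2:37 PM on Aug 11.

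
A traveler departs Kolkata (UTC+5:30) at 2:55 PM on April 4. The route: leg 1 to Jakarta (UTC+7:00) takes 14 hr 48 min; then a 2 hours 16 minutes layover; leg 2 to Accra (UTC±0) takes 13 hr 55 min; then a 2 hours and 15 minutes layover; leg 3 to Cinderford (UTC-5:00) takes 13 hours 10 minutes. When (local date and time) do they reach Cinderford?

2:49 AM on April 6

Convert departure to UTC: 2:55 PM − 5:30 = 9:25 AM UTC on Apr 4.
Add 14 hours and 48 minutes leg 1 → 12:13 AM UTC (Apr 5).
Add 2 hours 16 minutes layover in Jakarta → 2:29 AM UTC.
Add 13 hours 55 minutes leg 2 → 4:24 PM UTC.
Add 2 hours 15 minutes layover in Accra → 6:39 PM UTC.
Add 13 hours and 10 minutes leg 3 → 7:49 AM UTC (Apr 6).
Cinderford is UTC−5:00, so local arrival = 7:49 AM − 5:00 = 2:49 AM on Apr 6.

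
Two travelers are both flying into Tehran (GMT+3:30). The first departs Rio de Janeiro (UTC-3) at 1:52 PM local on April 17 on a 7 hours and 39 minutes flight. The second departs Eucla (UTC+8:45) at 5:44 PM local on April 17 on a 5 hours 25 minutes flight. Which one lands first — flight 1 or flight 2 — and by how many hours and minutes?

Flight 1 in UTC: 1:52 PM + 3:00 = 4:52 PM on Apr 17.
+7 hours 39 minutes → arrive 12:31 AM UTC on Apr 18.
Flight 2 in UTC: 5:44 PM − 8:45 = 8:59 AM on Apr 17.
+5 hours 25 minutes → arrive 2:24 PM UTC on Apr 17.
Flight 2 lands earlier by 10 hours 7 minutes.

the second, by 10 hours 7 minutes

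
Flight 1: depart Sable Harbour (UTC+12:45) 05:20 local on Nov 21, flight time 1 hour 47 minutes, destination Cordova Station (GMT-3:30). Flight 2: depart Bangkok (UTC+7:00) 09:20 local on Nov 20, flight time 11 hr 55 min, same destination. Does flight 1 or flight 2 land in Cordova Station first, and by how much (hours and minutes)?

the second, by 4 hours 7 minutes

Flight 1 in UTC: 05:20 − 12:45 = 16:35 on Nov 20.
+1 hour and 47 minutes → arrive 18:22 UTC on Nov 20.
Flight 2 in UTC: 09:20 − 7:00 = 02:20 on Nov 20.
+11 hours 55 minutes → arrive 14:15 UTC on Nov 20.
Flight 2 lands earlier by 4 hours 7 minutes.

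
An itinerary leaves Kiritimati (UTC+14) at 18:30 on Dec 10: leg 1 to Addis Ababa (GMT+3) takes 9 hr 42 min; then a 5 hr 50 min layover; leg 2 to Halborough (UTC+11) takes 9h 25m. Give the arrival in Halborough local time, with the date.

Convert departure to UTC: 18:30 − 14:00 = 04:30 UTC on Dec 10.
Add 9 hours 42 minutes leg 1 → 14:12 UTC.
Add 5 hours 50 minutes layover in Addis Ababa → 20:02 UTC.
Add 9 hours and 25 minutes leg 2 → 05:27 UTC (Dec 11).
Halborough is UTC+11:00, so local arrival = 05:27 + 11:00 = 16:27 on Dec 11.

16:27 on December 11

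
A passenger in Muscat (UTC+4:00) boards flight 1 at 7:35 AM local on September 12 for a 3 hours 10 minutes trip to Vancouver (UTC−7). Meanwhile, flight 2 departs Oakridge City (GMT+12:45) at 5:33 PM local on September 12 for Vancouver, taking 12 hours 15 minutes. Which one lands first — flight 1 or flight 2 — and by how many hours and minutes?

Flight 1 in UTC: 7:35 AM − 4:00 = 3:35 AM on Sep 12.
+3 hours and 10 minutes → arrive 6:45 AM UTC on Sep 12.
Flight 2 in UTC: 5:33 PM − 12:45 = 4:48 AM on Sep 12.
+12 hours and 15 minutes → arrive 5:03 PM UTC on Sep 12.
Flight 1 lands earlier by 10 hours 18 minutes.

the first, by 10 hours 18 minutes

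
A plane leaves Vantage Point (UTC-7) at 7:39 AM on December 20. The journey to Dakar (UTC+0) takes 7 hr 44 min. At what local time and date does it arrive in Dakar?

10:23 PM on Dec 20

Convert departure to UTC: 7:39 AM + 7:00 = 2:39 PM UTC on Dec 20.
Add 7 hours 44 minutes travel time → 10:23 PM UTC.
Dakar is UTC+0, so local arrival is the same: 10:23 PM on Dec 20.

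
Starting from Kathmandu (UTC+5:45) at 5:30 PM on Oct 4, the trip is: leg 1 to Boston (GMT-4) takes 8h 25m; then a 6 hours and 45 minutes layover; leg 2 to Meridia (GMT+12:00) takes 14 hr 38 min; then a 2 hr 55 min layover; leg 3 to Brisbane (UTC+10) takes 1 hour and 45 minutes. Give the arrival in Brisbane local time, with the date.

Convert departure to UTC: 5:30 PM − 5:45 = 11:45 AM UTC on Oct 4.
Add 8 hours 25 minutes leg 1 → 8:10 PM UTC.
Add 6 hours 45 minutes layover in Boston → 2:55 AM UTC (Oct 5).
Add 14 hours 38 minutes leg 2 → 5:33 PM UTC.
Add 2 hours and 55 minutes layover in Meridia → 8:28 PM UTC.
Add 1 hour 45 minutes leg 3 → 10:13 PM UTC.
Brisbane is UTC+10:00, so local arrival = 10:13 PM + 10:00 = 8:13 AM on Oct 6.

8:13 AM on Oct 6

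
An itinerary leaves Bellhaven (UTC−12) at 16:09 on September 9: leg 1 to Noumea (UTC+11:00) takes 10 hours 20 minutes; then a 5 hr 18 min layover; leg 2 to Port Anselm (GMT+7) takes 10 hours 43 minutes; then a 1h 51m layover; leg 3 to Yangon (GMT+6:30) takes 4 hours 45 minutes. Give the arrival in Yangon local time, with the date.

Convert departure to UTC: 16:09 + 12:00 = 04:09 UTC on Sep 10.
Add 10 hours 20 minutes leg 1 → 14:29 UTC.
Add 5 hours 18 minutes layover in Noumea → 19:47 UTC.
Add 10 hours 43 minutes leg 2 → 06:30 UTC (Sep 11).
Add 1 hour and 51 minutes layover in Port Anselm → 08:21 UTC.
Add 4 hours 45 minutes leg 3 → 13:06 UTC.
Yangon is UTC+6:30, so local arrival = 13:06 + 6:30 = 19:36 on Sep 11.

19:36 on Sep 11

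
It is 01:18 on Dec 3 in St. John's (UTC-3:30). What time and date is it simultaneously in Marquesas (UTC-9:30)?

Marquesas is 6:00 behind St. John's.
Shift by the zone difference: 01:18 − 6:00 = 19:18 on Dec 2 in Marquesas.

19:18 on December 2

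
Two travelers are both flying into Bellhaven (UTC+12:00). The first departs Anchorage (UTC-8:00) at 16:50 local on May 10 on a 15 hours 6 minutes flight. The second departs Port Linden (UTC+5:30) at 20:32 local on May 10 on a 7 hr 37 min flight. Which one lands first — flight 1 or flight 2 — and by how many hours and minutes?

Flight 1 in UTC: 16:50 + 8:00 = 00:50 on May 11.
+15 hours and 6 minutes → arrive 15:56 UTC on May 11.
Flight 2 in UTC: 20:32 − 5:30 = 15:02 on May 10.
+7 hours 37 minutes → arrive 22:39 UTC on May 10.
Flight 2 lands earlier by 17 hours 17 minutes.

the second, by 17 hours 17 minutes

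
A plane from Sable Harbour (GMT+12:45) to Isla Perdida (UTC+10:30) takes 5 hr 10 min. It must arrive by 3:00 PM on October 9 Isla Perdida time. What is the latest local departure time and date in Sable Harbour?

Target arrival in UTC: 3:00 PM − 10:30 = 4:30 AM on Oct 9.
Subtract 5 hours and 10 minutes → departure 11:20 PM UTC on Oct 8.
Sable Harbour is UTC+12:45: 11:20 PM + 12:45 = 12:05 PM on Oct 9.

12:05 PM on October 9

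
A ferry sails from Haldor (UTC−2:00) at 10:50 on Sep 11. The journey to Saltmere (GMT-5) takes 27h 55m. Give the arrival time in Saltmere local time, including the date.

11:45 on September 12

Saltmere is 3:00 behind Haldor.
After 27 hours and 55 minutes it is 14:45 (Sep 12) in Haldor.
Shift by the zone difference: 14:45 − 3:00 = 11:45 on Sep 12 in Saltmere.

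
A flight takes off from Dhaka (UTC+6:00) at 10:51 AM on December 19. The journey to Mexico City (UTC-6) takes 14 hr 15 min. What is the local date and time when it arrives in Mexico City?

1:06 PM on December 19

Mexico City is 12:00 behind Dhaka.
After 14 hours and 15 minutes it is 1:06 AM (Dec 20) in Dhaka.
Shift by the zone difference: 1:06 AM − 12:00 = 1:06 PM on Dec 19 in Mexico City.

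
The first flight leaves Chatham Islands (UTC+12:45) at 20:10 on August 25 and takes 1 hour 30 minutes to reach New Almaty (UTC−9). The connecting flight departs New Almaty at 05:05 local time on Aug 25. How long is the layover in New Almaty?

5 hours 10 minutes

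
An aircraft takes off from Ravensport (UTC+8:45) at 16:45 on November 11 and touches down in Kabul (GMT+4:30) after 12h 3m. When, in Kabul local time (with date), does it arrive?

Kabul is 4:15 behind Ravensport.
After 12 hours 3 minutes it is 04:48 (Nov 12) in Ravensport.
Shift by the zone difference: 04:48 − 4:15 = 00:33 on Nov 12 in Kabul.

00:33 on November 12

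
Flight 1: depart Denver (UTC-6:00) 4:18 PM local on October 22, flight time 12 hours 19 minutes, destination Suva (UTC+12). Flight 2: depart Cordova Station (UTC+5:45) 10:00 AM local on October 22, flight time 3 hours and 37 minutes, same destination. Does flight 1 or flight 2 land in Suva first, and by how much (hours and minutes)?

Flight 1 in UTC: 4:18 PM + 6:00 = 10:18 PM on Oct 22.
+12 hours 19 minutes → arrive 10:37 AM UTC on Oct 23.
Flight 2 in UTC: 10:00 AM − 5:45 = 4:15 AM on Oct 22.
+3 hours 37 minutes → arrive 7:52 AM UTC on Oct 22.
Flight 2 lands earlier by 26 hours 45 minutes.

the second, by 26 hours 45 minutes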